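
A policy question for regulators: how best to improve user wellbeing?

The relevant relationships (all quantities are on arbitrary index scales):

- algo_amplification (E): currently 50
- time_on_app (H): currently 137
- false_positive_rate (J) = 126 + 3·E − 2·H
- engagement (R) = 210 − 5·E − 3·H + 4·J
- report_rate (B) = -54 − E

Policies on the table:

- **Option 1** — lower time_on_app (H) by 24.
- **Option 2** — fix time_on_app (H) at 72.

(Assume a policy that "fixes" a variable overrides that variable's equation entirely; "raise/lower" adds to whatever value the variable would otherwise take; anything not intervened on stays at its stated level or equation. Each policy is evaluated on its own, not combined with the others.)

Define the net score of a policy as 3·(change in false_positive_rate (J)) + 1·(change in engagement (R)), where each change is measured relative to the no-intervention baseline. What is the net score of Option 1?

Baseline:
  E = 50
  H = 137
  J = 126 + 3·50 − 2·137 = 2
  R = 210 − 5·50 − 3·137 + 4·2 = -443
Option 1 (H − 24):
  E = 50
  H = 137 − 24 = 113
  J = 126 + 3·50 − 2·113 = 50
  R = 210 − 5·50 − 3·113 + 4·50 = -179
ΔJ = 50 − 2 = 48; ΔR = -179 − (-443) = 264
Score = 3·48 + 1·264 = 408

408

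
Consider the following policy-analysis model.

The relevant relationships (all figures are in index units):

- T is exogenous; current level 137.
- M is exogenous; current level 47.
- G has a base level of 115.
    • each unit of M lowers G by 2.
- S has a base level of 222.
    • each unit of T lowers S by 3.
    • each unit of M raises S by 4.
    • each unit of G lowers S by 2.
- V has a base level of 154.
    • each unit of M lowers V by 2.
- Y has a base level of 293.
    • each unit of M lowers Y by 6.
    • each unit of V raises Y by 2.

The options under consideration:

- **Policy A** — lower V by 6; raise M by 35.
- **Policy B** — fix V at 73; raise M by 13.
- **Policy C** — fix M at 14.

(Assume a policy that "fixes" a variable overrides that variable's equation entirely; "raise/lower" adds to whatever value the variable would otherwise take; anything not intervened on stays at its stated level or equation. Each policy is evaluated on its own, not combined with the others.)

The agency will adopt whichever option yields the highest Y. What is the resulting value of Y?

461

Policy A (V − 6, M + 35):
  M = 47 + 35 = 82
  V = 154 − 2·82 (−6 from intervention) = -16
  Y = 293 − 6·82 + 2·(-16) = -231
Policy B (V := 73, M + 13):
  M = 47 + 13 = 60
  V = 73
  Y = 293 − 6·60 + 2·73 = 79
Policy C (M := 14):
  M = 14
  V = 154 − 2·14 = 126
  Y = 293 − 6·14 + 2·126 = 461
Comparing — Policy A: Y=-231, Policy B: Y=79, Policy C: Y=461. Highest is 461 (Policy C).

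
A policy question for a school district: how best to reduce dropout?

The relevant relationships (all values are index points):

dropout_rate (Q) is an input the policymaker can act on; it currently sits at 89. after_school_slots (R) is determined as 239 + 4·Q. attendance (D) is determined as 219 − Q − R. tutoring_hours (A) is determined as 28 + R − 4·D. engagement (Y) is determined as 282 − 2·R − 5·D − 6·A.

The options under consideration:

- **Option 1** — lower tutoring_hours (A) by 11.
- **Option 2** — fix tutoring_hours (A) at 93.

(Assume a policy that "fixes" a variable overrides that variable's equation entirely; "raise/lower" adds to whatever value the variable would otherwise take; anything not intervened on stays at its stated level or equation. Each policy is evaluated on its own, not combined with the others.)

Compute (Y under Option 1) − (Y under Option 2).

Option 1 (A − 11):
  Q = 89
  R = 239 + 4·89 = 595
  D = 219 − 89 − 595 = -465
  A = 28 + 595 − 4·(-465) (−11 from intervention) = 2472
  Y = 282 − 2·595 − 5·(-465) − 6·2472 = -13415
Option 2 (A := 93):
  Q = 89
  R = 239 + 4·89 = 595
  D = 219 − 89 − 595 = -465
  A = 93
  Y = 282 − 2·595 − 5·(-465) − 6·93 = 859
Y: -13415 − 859 = -14274

-14274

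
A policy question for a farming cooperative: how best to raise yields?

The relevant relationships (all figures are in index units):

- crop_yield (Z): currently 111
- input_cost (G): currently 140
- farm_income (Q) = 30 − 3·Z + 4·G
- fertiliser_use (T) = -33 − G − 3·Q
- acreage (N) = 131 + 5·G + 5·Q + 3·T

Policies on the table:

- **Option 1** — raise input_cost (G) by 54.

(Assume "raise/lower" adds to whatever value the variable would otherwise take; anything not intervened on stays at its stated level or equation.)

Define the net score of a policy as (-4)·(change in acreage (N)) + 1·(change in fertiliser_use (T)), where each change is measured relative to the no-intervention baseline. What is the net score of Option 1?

Baseline:
  Z = 111
  G = 140
  Q = 30 − 3·111 + 4·140 = 257
  T = -33 − 140 − 3·257 = -944
  N = 131 + 5·140 + 5·257 + 3·(-944) = -716
Option 1 (G + 54):
  Z = 111
  G = 140 + 54 = 194
  Q = 30 − 3·111 + 4·194 = 473
  T = -33 − 194 − 3·473 = -1646
  N = 131 + 5·194 + 5·473 + 3·(-1646) = -1472
ΔN = -1472 − (-716) = -756; ΔT = -1646 − (-944) = -702
Score = (-4)·(-756) + 1·(-702) = 2322

2322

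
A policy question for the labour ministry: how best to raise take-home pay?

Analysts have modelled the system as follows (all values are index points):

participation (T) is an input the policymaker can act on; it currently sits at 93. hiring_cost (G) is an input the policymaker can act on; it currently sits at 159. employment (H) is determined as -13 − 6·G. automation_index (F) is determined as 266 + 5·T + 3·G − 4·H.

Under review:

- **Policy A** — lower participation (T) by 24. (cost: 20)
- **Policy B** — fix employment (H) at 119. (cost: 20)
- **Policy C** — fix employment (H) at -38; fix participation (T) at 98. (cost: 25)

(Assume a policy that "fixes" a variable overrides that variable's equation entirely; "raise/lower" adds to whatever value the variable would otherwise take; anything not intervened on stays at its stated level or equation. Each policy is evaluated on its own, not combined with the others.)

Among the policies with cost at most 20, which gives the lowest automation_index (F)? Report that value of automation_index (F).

732

Policy A (T − 24):
  T = 93 − 24 = 69
  G = 159
  H = -13 − 6·159 = -967
  F = 266 + 5·69 + 3·159 − 4·(-967) = 4956
Policy B (H := 119):
  T = 93
  G = 159
  H = 119
  F = 266 + 5·93 + 3·159 − 4·119 = 732
Comparing — Policy A: F=4956, Policy B: F=732. Lowest is 732 (Policy B).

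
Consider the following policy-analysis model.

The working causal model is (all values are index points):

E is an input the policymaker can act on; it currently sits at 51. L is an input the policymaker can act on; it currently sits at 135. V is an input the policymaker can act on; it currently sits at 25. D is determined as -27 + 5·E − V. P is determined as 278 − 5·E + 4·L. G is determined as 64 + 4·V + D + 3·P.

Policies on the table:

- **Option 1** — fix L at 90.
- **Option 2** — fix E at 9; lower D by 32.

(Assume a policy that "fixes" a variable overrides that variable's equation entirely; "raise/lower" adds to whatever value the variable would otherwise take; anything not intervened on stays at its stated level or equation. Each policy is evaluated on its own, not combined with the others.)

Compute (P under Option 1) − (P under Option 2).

-390

Option 1 (L := 90):
  E = 51
  L = 90
  P = 278 − 5·51 + 4·90 = 383
Option 2 (E := 9, D − 32):
  E = 9
  L = 135
  P = 278 − 5·9 + 4·135 = 773
P: 383 − 773 = -390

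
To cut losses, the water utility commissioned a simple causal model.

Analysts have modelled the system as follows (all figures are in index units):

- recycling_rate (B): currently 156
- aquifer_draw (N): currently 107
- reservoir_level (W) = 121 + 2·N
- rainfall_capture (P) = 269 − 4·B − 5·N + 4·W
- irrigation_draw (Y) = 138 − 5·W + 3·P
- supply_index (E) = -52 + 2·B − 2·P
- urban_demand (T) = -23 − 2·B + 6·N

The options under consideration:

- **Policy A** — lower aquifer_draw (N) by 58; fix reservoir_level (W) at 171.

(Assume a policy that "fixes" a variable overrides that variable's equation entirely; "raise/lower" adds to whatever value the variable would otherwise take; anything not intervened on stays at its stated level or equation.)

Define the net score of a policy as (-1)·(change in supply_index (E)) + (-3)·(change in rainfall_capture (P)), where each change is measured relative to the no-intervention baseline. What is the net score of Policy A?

366

Baseline:
  B = 156
  N = 107
  W = 121 + 2·107 = 335
  P = 269 − 4·156 − 5·107 + 4·335 = 450
  E = -52 + 2·156 − 2·450 = -640
Policy A (N − 58, W := 171):
  B = 156
  N = 107 − 58 = 49
  W = 171
  P = 269 − 4·156 − 5·49 + 4·171 = 84
  E = -52 + 2·156 − 2·84 = 92
ΔE = 92 − (-640) = 732; ΔP = 84 − 450 = -366
Score = (-1)·732 + (-3)·(-366) = 366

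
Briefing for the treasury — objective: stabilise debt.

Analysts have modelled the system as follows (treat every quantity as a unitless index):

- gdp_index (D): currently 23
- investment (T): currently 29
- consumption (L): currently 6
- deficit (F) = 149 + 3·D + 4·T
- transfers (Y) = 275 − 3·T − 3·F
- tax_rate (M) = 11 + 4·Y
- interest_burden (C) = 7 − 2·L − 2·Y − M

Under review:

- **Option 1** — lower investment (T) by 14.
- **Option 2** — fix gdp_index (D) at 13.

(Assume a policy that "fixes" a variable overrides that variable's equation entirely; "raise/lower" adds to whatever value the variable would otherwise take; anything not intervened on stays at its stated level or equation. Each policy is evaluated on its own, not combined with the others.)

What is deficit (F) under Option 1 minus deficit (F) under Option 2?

Option 1 (T − 14):
  D = 23
  T = 29 − 14 = 15
  F = 149 + 3·23 + 4·15 = 278
Option 2 (D := 13):
  D = 13
  T = 29
  F = 149 + 3·13 + 4·29 = 304
F: 278 − 304 = -26

-26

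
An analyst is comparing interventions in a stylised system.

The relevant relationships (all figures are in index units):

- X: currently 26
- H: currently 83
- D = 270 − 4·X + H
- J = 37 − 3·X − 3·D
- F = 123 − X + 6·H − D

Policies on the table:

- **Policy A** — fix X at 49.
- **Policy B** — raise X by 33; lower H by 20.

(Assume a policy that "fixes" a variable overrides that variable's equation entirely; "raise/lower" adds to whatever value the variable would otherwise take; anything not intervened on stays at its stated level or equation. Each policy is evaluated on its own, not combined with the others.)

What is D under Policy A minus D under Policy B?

Policy A (X := 49):
  X = 49
  H = 83
  D = 270 − 4·49 + 83 = 157
Policy B (X + 33, H − 20):
  X = 26 + 33 = 59
  H = 83 − 20 = 63
  D = 270 − 4·59 + 63 = 97
D: 157 − 97 = 60

60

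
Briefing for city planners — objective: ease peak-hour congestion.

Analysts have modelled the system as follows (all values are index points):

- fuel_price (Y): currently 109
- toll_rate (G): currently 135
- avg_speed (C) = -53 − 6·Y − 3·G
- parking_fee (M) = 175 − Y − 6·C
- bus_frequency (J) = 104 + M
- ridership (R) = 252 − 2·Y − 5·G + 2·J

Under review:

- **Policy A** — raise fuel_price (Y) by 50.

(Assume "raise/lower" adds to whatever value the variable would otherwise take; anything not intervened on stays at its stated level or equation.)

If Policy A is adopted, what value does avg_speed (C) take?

Policy A (Y + 50):
  Y = 109 + 50 = 159
  G = 135
  C = -53 − 6·159 − 3·135 = -1412

-1412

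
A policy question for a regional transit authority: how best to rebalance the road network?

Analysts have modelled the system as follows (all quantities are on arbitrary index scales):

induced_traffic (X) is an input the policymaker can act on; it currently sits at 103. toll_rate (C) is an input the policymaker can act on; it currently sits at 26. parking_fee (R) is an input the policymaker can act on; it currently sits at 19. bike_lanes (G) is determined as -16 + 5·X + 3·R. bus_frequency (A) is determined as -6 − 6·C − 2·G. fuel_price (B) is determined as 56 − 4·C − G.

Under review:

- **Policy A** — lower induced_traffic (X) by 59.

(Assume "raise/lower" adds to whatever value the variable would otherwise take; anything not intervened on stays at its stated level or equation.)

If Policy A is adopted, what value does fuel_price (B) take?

-309

Policy A (X − 59):
  X = 103 − 59 = 44
  C = 26
  R = 19
  G = -16 + 5·44 + 3·19 = 261
  B = 56 − 4·26 − 261 = -309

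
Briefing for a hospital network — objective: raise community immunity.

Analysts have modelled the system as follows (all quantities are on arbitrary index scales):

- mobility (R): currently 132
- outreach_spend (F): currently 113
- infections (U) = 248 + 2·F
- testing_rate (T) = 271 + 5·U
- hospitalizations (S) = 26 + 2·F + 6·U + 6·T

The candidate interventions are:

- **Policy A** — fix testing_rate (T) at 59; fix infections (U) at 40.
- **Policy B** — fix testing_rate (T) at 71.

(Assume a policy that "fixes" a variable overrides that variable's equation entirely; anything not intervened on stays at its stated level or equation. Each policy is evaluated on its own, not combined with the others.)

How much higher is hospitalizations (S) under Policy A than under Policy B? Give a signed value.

Policy A (T := 59, U := 40):
  F = 113
  U = 40
  T = 59
  S = 26 + 2·113 + 6·40 + 6·59 = 846
Policy B (T := 71):
  F = 113
  U = 248 + 2·113 = 474
  T = 71
  S = 26 + 2·113 + 6·474 + 6·71 = 3522
S: 846 − 3522 = -2676

-2676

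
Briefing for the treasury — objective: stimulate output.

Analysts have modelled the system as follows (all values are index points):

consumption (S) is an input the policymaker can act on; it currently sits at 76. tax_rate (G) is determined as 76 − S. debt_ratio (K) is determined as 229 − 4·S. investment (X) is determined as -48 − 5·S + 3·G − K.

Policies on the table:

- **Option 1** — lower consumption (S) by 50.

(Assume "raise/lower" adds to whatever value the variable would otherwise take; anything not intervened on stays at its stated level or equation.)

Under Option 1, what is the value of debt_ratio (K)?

125

Option 1 (S − 50):
  S = 76 − 50 = 26
  K = 229 − 4·26 = 125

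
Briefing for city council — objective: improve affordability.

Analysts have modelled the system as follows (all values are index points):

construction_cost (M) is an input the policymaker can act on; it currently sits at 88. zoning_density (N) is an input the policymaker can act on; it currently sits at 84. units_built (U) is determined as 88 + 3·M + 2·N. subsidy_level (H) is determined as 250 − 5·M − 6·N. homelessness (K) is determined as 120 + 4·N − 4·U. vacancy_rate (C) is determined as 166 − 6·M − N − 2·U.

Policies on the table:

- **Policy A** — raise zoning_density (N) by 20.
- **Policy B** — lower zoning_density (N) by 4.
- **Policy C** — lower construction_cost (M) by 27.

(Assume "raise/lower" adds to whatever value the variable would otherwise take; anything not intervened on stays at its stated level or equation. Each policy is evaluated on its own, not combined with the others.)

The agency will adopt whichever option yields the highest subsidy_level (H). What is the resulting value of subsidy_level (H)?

-559

Policy A (N + 20):
  M = 88
  N = 84 + 20 = 104
  H = 250 − 5·88 − 6·104 = -814
Policy B (N − 4):
  M = 88
  N = 84 − 4 = 80
  H = 250 − 5·88 − 6·80 = -670
Policy C (M − 27):
  M = 88 − 27 = 61
  N = 84
  H = 250 − 5·61 − 6·84 = -559
Comparing — Policy A: H=-814, Policy B: H=-670, Policy C: H=-559. Highest is -559 (Policy C).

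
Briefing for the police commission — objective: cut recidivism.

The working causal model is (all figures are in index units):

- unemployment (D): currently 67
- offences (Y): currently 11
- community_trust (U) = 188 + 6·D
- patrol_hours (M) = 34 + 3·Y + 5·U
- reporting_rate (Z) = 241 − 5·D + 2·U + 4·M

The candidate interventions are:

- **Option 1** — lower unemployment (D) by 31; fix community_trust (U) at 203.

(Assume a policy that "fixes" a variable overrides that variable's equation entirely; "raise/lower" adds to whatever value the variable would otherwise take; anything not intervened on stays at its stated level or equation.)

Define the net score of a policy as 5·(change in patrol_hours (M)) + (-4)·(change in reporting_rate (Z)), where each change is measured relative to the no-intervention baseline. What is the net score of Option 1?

Baseline:
  D = 67
  Y = 11
  U = 188 + 6·67 = 590
  M = 34 + 3·11 + 5·590 = 3017
  Z = 241 − 5·67 + 2·590 + 4·3017 = 13154
Option 1 (D − 31, U := 203):
  D = 67 − 31 = 36
  Y = 11
  U = 203
  M = 34 + 3·11 + 5·203 = 1082
  Z = 241 − 5·36 + 2·203 + 4·1082 = 4795
ΔM = 1082 − 3017 = -1935; ΔZ = 4795 − 13154 = -8359
Score = 5·(-1935) + (-4)·(-8359) = 23761

23761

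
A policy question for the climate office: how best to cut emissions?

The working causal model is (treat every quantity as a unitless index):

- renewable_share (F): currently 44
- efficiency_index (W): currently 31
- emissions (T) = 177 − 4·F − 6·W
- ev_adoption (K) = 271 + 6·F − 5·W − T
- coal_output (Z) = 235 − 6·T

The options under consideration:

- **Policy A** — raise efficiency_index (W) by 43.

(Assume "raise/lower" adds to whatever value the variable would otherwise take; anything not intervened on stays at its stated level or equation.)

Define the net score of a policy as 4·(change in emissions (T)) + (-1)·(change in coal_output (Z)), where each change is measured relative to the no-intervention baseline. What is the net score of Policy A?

-2580

Baseline:
  F = 44
  W = 31
  T = 177 − 4·44 − 6·31 = -185
  Z = 235 − 6·(-185) = 1345
Policy A (W + 43):
  F = 44
  W = 31 + 43 = 74
  T = 177 − 4·44 − 6·74 = -443
  Z = 235 − 6·(-443) = 2893
ΔT = -443 − (-185) = -258; ΔZ = 2893 − 1345 = 1548
Score = 4·(-258) + (-1)·1548 = -2580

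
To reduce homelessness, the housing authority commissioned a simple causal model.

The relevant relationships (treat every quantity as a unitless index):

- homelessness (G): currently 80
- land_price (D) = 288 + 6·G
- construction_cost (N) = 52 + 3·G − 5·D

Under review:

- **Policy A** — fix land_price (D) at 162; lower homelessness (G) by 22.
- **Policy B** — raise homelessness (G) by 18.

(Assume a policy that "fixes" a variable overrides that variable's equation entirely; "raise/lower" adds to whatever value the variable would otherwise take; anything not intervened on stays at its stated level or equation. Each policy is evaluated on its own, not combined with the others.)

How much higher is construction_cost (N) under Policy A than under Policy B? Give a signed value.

Policy A (D := 162, G − 22):
  G = 80 − 22 = 58
  D = 162
  N = 52 + 3·58 − 5·162 = -584
Policy B (G + 18):
  G = 80 + 18 = 98
  D = 288 + 6·98 = 876
  N = 52 + 3·98 − 5·876 = -4034
N: -584 − (-4034) = 3450

3450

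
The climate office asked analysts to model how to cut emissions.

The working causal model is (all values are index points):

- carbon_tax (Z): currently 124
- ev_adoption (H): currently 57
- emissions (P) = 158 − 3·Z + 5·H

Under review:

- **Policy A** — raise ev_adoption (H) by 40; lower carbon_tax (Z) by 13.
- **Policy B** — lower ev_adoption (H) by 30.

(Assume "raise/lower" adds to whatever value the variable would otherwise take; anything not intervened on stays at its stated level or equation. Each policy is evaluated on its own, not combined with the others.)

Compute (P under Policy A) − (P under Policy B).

389

Policy A (H + 40, Z − 13):
  Z = 124 − 13 = 111
  H = 57 + 40 = 97
  P = 158 − 3·111 + 5·97 = 310
Policy B (H − 30):
  Z = 124
  H = 57 − 30 = 27
  P = 158 − 3·124 + 5·27 = -79
P: 310 − (-79) = 389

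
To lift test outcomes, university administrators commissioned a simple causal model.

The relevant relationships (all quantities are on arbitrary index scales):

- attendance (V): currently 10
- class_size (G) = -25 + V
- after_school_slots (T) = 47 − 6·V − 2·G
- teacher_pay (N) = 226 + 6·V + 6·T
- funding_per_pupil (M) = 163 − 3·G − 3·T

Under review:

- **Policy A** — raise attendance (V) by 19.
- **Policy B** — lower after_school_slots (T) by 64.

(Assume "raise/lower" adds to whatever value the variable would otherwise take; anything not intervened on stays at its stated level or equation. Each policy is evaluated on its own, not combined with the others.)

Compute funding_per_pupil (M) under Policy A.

556

Policy A (V + 19):
  V = 10 + 19 = 29
  G = -25 + 29 = 4
  T = 47 − 6·29 − 2·4 = -135
  M = 163 − 3·4 − 3·(-135) = 556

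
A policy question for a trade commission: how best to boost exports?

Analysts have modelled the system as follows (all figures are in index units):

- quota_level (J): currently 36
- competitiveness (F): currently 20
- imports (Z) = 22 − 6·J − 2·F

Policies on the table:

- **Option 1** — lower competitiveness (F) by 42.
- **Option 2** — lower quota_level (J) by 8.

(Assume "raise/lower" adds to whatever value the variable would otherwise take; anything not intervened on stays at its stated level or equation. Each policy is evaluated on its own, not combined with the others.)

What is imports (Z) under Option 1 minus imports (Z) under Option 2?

Option 1 (F − 42):
  J = 36
  F = 20 − 42 = -22
  Z = 22 − 6·36 − 2·(-22) = -150
Option 2 (J − 8):
  J = 36 − 8 = 28
  F = 20
  Z = 22 − 6·28 − 2·20 = -186
Z: -150 − (-186) = 36

36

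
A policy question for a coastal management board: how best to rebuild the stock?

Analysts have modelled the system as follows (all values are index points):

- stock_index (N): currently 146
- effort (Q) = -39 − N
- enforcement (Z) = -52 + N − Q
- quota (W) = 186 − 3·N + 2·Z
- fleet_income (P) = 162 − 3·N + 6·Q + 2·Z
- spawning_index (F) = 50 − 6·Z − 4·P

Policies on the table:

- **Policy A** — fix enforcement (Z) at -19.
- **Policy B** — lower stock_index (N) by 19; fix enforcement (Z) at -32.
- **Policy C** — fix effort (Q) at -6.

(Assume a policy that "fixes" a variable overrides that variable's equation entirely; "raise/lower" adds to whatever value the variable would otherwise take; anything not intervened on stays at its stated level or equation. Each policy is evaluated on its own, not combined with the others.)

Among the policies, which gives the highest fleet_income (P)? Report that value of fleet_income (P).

Policy A (Z := -19):
  N = 146
  Q = -39 − 146 = -185
  Z = -19
  P = 162 − 3·146 + 6·(-185) + 2·(-19) = -1424
Policy B (N − 19, Z := -32):
  N = 146 − 19 = 127
  Q = -39 − 127 = -166
  Z = -32
  P = 162 − 3·127 + 6·(-166) + 2·(-32) = -1279
Policy C (Q := -6):
  N = 146
  Q = -6
  Z = -52 + 146 − (-6) = 100
  P = 162 − 3·146 + 6·(-6) + 2·100 = -112
Comparing — Policy A: P=-1424, Policy B: P=-1279, Policy C: P=-112. Highest is -112 (Policy C).

-112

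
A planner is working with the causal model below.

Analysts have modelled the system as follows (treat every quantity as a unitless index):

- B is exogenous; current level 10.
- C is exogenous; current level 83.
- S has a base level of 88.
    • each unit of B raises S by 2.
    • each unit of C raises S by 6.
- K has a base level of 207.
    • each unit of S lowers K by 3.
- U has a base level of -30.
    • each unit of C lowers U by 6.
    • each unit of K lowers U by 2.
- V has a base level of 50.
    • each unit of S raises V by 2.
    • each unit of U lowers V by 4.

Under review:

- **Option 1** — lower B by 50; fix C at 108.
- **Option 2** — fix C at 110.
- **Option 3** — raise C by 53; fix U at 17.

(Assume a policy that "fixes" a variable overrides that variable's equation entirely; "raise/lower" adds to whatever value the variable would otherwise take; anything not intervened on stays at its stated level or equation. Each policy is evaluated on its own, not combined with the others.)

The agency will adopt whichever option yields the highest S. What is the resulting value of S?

924

Option 1 (B − 50, C := 108):
  B = 10 − 50 = -40
  C = 108
  S = 88 + 2·(-40) + 6·108 = 656
Option 2 (C := 110):
  B = 10
  C = 110
  S = 88 + 2·10 + 6·110 = 768
Option 3 (C + 53, U := 17):
  B = 10
  C = 83 + 53 = 136
  S = 88 + 2·10 + 6·136 = 924
Comparing — Option 1: S=656, Option 2: S=768, Option 3: S=924. Highest is 924 (Option 3).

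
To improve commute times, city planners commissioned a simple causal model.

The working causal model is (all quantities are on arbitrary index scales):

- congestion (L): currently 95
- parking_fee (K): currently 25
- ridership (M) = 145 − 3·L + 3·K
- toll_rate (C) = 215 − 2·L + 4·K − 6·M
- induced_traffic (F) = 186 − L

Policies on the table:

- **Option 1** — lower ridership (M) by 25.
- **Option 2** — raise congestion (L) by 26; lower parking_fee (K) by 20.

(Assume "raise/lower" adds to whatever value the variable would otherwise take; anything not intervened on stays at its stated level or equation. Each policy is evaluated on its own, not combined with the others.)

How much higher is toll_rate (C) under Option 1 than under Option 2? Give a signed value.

Option 1 (M − 25):
  L = 95
  K = 25
  M = 145 − 3·95 + 3·25 (−25 from intervention) = -90
  C = 215 − 2·95 + 4·25 − 6·(-90) = 665
Option 2 (L + 26, K − 20):
  L = 95 + 26 = 121
  K = 25 − 20 = 5
  M = 145 − 3·121 + 3·5 = -203
  C = 215 − 2·121 + 4·5 − 6·(-203) = 1211
C: 665 − 1211 = -546

-546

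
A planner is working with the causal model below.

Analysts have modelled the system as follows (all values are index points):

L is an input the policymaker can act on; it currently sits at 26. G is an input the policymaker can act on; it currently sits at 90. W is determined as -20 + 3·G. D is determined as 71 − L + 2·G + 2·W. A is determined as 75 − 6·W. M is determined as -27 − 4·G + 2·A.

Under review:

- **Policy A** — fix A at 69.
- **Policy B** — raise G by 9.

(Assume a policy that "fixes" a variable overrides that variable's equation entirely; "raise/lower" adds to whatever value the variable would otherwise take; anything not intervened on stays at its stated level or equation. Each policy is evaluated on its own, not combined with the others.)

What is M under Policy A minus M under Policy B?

3348

Policy A (A := 69):
  G = 90
  W = -20 + 3·90 = 250
  A = 69
  M = -27 − 4·90 + 2·69 = -249
Policy B (G + 9):
  G = 90 + 9 = 99
  W = -20 + 3·99 = 277
  A = 75 − 6·277 = -1587
  M = -27 − 4·99 + 2·(-1587) = -3597
M: -249 − (-3597) = 3348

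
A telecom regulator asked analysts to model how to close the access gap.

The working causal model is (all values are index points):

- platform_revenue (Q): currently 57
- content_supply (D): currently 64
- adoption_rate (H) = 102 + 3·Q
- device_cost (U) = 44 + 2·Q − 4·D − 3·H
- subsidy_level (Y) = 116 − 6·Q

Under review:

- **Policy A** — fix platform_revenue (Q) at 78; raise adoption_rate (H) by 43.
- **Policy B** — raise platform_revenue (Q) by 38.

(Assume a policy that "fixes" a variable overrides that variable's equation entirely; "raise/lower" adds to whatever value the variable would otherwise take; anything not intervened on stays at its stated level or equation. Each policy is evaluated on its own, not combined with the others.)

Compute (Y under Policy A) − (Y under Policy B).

102

Policy A (Q := 78, H + 43):
  Q = 78
  Y = 116 − 6·78 = -352
Policy B (Q + 38):
  Q = 57 + 38 = 95
  Y = 116 − 6·95 = -454
Y: -352 − (-454) = 102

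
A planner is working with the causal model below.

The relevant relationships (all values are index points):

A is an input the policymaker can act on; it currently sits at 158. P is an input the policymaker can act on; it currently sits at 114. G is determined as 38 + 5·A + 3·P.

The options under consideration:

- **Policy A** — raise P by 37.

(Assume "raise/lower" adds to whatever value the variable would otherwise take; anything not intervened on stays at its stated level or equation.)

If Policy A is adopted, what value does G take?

1281

Policy A (P + 37):
  A = 158
  P = 114 + 37 = 151
  G = 38 + 5·158 + 3·151 = 1281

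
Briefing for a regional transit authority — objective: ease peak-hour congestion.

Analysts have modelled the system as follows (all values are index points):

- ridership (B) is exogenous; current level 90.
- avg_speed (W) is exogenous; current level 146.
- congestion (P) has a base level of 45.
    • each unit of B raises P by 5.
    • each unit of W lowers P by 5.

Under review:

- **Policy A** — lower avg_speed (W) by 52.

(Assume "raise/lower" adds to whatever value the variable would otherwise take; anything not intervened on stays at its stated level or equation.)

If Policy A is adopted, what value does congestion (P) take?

25

Policy A (W − 52):
  B = 90
  W = 146 − 52 = 94
  P = 45 + 5·90 − 5·94 = 25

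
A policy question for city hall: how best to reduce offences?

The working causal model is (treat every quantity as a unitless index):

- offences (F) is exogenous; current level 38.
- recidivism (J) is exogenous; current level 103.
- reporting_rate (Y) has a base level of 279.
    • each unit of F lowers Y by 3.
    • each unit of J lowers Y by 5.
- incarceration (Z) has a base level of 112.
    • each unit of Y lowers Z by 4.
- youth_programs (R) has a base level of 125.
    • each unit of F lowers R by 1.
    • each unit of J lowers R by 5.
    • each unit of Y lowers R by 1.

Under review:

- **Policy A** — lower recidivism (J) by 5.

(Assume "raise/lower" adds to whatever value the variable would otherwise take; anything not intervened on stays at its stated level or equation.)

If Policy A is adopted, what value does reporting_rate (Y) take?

Policy A (J − 5):
  F = 38
  J = 103 − 5 = 98
  Y = 279 − 3·38 − 5·98 = -325

-325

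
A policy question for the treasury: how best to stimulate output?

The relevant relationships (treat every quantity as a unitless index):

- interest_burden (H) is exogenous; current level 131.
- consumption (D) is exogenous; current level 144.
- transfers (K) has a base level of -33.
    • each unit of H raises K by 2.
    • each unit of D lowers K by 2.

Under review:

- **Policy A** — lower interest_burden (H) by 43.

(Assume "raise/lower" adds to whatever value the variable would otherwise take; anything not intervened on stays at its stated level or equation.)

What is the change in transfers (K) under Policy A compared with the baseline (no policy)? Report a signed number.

-86

Baseline:
  H = 131
  D = 144
  K = -33 + 2·131 − 2·144 = -59
Policy A (H − 43):
  H = 131 − 43 = 88
  D = 144
  K = -33 + 2·88 − 2·144 = -145
Change in K: -145 − (-59) = -86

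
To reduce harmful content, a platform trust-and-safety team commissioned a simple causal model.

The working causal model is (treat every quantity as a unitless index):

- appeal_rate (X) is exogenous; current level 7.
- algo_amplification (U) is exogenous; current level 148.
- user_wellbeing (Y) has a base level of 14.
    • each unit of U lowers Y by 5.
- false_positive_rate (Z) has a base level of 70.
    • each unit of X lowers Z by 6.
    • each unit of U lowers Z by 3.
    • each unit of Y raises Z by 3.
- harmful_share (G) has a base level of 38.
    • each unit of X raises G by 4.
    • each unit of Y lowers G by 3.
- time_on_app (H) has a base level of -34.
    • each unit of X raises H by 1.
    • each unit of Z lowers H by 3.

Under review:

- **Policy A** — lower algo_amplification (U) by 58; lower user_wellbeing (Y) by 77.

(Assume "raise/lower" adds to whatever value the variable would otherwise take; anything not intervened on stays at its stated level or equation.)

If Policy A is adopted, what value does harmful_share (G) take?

Policy A (U − 58, Y − 77):
  X = 7
  U = 148 − 58 = 90
  Y = 14 − 5·90 (−77 from intervention) = -513
  G = 38 + 4·7 − 3·(-513) = 1605

1605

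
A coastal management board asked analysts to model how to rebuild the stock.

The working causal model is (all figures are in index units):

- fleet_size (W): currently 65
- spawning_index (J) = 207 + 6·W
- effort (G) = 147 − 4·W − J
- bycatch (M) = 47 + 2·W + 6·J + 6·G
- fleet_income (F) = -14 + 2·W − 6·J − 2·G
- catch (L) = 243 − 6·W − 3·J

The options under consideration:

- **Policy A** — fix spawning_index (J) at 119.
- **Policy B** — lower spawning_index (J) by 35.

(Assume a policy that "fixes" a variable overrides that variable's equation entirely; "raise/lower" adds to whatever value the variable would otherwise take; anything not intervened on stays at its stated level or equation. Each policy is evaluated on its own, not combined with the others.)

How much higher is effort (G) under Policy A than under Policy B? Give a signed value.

Policy A (J := 119):
  W = 65
  J = 119
  G = 147 − 4·65 − 119 = -232
Policy B (J − 35):
  W = 65
  J = 207 + 6·65 (−35 from intervention) = 562
  G = 147 − 4·65 − 562 = -675
G: -232 − (-675) = 443

443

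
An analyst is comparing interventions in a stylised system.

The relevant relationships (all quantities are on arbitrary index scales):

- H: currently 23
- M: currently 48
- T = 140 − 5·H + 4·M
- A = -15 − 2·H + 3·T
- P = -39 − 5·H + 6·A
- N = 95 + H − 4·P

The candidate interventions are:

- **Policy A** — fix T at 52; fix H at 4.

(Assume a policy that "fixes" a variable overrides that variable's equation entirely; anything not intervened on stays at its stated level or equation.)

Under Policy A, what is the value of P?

Policy A (T := 52, H := 4):
  H = 4
  M = 48
  T = 52
  A = -15 − 2·4 + 3·52 = 133
  P = -39 − 5·4 + 6·133 = 739

739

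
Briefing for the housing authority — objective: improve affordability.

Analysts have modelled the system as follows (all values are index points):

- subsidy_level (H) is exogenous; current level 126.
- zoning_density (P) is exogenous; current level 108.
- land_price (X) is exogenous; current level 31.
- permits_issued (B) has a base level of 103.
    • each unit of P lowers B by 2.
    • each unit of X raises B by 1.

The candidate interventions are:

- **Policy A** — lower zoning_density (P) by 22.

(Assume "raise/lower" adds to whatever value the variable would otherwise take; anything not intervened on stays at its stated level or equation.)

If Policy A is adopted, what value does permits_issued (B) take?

-38

Policy A (P − 22):
  P = 108 − 22 = 86
  X = 31
  B = 103 − 2·86 + 31 = -38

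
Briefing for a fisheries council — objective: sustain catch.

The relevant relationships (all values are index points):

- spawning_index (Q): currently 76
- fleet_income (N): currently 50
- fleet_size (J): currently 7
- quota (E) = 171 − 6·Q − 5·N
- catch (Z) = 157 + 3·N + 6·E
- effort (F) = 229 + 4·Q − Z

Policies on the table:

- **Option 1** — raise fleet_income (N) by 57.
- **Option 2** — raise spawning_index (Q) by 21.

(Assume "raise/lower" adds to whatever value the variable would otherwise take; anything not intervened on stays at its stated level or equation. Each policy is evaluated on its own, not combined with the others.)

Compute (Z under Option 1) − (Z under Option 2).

Option 1 (N + 57):
  Q = 76
  N = 50 + 57 = 107
  E = 171 − 6·76 − 5·107 = -820
  Z = 157 + 3·107 + 6·(-820) = -4442
Option 2 (Q + 21):
  Q = 76 + 21 = 97
  N = 50
  E = 171 − 6·97 − 5·50 = -661
  Z = 157 + 3·50 + 6·(-661) = -3659
Z: -4442 − (-3659) = -783

-783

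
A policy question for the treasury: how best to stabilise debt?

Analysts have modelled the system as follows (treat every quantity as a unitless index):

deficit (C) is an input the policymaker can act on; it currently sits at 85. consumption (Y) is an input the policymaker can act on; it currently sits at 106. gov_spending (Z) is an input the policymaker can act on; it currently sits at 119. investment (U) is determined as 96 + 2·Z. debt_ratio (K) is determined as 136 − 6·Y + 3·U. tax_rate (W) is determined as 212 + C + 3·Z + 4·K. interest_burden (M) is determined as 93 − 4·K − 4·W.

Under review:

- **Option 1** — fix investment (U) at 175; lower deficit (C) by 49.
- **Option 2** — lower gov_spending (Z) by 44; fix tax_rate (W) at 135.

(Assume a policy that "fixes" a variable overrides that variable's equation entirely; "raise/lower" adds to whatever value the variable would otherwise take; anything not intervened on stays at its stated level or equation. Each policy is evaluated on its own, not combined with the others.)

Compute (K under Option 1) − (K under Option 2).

-213

Option 1 (U := 175, C − 49):
  Y = 106
  Z = 119
  U = 175
  K = 136 − 6·106 + 3·175 = 25
Option 2 (Z − 44, W := 135):
  Y = 106
  Z = 119 − 44 = 75
  U = 96 + 2·75 = 246
  K = 136 − 6·106 + 3·246 = 238
K: 25 − 238 = -213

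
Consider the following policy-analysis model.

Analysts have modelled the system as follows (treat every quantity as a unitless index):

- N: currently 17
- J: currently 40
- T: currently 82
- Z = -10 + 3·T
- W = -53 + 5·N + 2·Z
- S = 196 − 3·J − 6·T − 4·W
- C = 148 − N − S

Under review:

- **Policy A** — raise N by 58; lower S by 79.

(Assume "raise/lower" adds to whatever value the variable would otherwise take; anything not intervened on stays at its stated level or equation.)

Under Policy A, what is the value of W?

794

Policy A (N + 58, S − 79):
  N = 17 + 58 = 75
  T = 82
  Z = -10 + 3·82 = 236
  W = -53 + 5·75 + 2·236 = 794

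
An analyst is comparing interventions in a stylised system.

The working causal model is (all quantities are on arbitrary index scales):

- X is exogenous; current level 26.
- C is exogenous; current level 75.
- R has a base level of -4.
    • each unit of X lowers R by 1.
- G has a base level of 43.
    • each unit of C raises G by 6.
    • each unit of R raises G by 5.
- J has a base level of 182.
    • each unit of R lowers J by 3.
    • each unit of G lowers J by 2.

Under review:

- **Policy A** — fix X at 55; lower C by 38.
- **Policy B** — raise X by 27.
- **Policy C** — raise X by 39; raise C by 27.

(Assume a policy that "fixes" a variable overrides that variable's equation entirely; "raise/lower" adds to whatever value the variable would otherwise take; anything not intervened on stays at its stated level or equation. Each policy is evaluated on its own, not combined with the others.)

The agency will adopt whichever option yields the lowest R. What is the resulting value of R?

Policy A (X := 55, C − 38):
  X = 55
  R = -4 − 55 = -59
Policy B (X + 27):
  X = 26 + 27 = 53
  R = -4 − 53 = -57
Policy C (X + 39, C + 27):
  X = 26 + 39 = 65
  R = -4 − 65 = -69
Comparing — Policy A: R=-59, Policy B: R=-57, Policy C: R=-69. Lowest is -69 (Policy C).

-69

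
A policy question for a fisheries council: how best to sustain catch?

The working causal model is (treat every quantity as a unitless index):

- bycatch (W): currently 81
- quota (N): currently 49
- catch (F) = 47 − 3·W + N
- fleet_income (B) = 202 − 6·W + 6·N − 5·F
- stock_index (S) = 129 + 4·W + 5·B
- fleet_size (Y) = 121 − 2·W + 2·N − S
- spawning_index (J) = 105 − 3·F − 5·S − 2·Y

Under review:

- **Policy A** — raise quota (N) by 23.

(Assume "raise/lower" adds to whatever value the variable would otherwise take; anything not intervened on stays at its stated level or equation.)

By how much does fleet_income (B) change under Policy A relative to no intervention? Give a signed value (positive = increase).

Baseline:
  W = 81
  N = 49
  F = 47 − 3·81 + 49 = -147
  B = 202 − 6·81 + 6·49 − 5·(-147) = 745
Policy A (N + 23):
  W = 81
  N = 49 + 23 = 72
  F = 47 − 3·81 + 72 = -124
  B = 202 − 6·81 + 6·72 − 5·(-124) = 768
Change in B: 768 − 745 = 23

23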